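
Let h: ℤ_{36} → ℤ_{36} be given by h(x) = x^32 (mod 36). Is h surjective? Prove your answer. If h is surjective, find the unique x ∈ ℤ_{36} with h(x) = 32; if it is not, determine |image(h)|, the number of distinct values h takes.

8

h(0) = 0^32 = 0.
h(6): Repeated squaring mod 36: 6^1 ≡ 6, 6^2 ≡ 6² = 36 ≡ 0, 6^4 ≡ 0² = 0, 6^8 ≡ 0² = 0, 6^16 ≡ 0² = 0, 6^32 ≡ 0² = 0. So 6^32 ≡ 0 (mod 36).
So h(0) = h(6) = 0 while 0 ≠ 6, therefore h is not injective.
A non-injective map from the 36-element set ℤ_{36} to itself takes at most 35 distinct values, so it cannot be surjective. Hence h is not surjective.
Since h is not surjective, we determine |image(h)|. Computing x^32 mod 36 for each x (by repeated squaring, reducing mod 36 at every step), the values h(0), h(1), …, h(35) are: 0, 1, 4, 9, 16, 25, 0, 13, 28, 9, 28, 13, 0, 25, 16, 9, 4, 1, 0, 1, 4, 9, 16, 25, 0, 13, 28, 9, 28, 13, 0, 25, 16, 9, 4, 1.
The distinct values are {0, 1, 4, 9, 13, 16, 25, 28}; there are 8 of them.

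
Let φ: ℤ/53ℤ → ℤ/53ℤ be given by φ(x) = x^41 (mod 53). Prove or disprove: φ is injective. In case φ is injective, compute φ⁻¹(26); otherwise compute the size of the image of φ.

41

Since 53 is prime, the nonzero elements of ℤ/53ℤ form a cyclic group of order 52.
As gcd(41, 52) = 1, raising to the 41st power is a bijection on this group: if x_1^41 ≡ x_2^41 then (x_1x_2^{−1})^41 = 1, and the only element of order dividing gcd(41, 52) = 1 is 1, so x_1 = x_2.
With φ(0) = 0 this makes φ injective on all of ℤ/53ℤ, hence bijective (finite equal-size domain and codomain). In particular φ is injective.
Since φ is injective, we find the preimage of 26. The inverse of x ↦ x^41 on (ℤ/53ℤ)^× is x ↦ x^33, because 41·33 = 1353 = 26·52 + 1 ≡ 1 (mod 52) and x^{52} = 1 for x ≠ 0 (Fermat). So φ⁻¹(26) = 26^33 mod 53.
Repeated squaring mod 53: 26^1 ≡ 26, 26^2 ≡ 26² = 676 ≡ 40, 26^4 ≡ 40² = 1600 ≡ 10, 26^8 ≡ 10² = 100 ≡ 47, 26^16 ≡ 47² = 2209 ≡ 36, 26^32 ≡ 36² = 1296 ≡ 24. Since 33 = 32 + 1, 26^33 ≡ 24·26: 24·26 = 624 ≡ 41. So 26^33 ≡ 41 (mod 53).
Hence φ⁻¹(26) = 41.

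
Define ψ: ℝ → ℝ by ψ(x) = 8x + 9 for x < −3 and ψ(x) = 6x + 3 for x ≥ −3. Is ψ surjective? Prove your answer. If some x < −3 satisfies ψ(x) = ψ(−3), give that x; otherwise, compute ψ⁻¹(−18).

-27/8

Both pieces are strictly increasing (slopes 8 and 6), so each is injective on its own interval.
The left piece maps (−∞, −3) onto (−∞, −15); the right piece maps [−3, ∞) onto [−15, ∞).
These images together cover ℝ, so ψ is surjective.
Because the two images are disjoint, no x < −3 has ψ(x) = ψ(−3), so we compute ψ⁻¹(−18): −18 lies in (−∞, −15), so solve 8x + 9 = −18: x = (−18 − 9)/8 = −27/8.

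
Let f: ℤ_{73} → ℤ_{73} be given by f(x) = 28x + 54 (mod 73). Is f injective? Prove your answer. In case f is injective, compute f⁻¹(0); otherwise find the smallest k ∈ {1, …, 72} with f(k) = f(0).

45

If f(x_1) = f(x_2), then 28x_1 ≡ 28x_2 (mod 73). Because gcd(28, 73) = 1, we may cancel 28 to get x_1 ≡ x_2 (mod 73).
So f is injective.
We now compute 28⁻¹ mod 73 explicitly. Euclid's algorithm: 73 = 2·28 + 17, 28 = 1·17 + 11, 17 = 1·11 + 6, 11 = 1·6 + 5, 6 = 1·5 + 1; back-substituting gives 1 = 60·28 − 23·73, so 28⁻¹ ≡ 60 (mod 73).
Since f is injective, we compute f⁻¹(0): solve 28x + 54 ≡ 0 (mod 73), i.e. 28x ≡ 19 (mod 73).
Multiplying by 28⁻¹ = 60 gives x ≡ 60·19 = 1140 = 15·73 + 45 ≡ 45 (mod 73).
Check: f(45) = 28·45 + 54 = 1314 = 18·73 + 0 ≡ 0 (mod 73).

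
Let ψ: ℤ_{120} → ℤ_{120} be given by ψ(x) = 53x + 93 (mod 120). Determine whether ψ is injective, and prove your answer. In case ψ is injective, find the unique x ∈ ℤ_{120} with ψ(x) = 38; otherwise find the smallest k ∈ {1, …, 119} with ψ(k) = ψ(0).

85

If ψ(u) = ψ(v), then 53u ≡ 53v (mod 120). Because gcd(53, 120) = 1, we may cancel 53 to get u ≡ v (mod 120).
Therefore ψ is injective.
We now compute 53⁻¹ mod 120 explicitly. Euclid's algorithm: 120 = 2·53 + 14, 53 = 3·14 + 11, 14 = 1·11 + 3, 11 = 3·3 + 2, 3 = 1·2 + 1; back-substituting gives 1 = 77·53 − 34·120, so 53⁻¹ ≡ 77 (mod 120).
Since ψ is injective, we find ψ⁻¹(38): we need 53x ≡ 38 − 93 ≡ 65 (mod 120). Using 53⁻¹ = 77: x ≡ 77·65 = 5005 = 41·120 + 85, so x = 85.
Check: ψ(85) = 53·85 + 93 = 4598 = 38·120 + 38 ≡ 38 (mod 120).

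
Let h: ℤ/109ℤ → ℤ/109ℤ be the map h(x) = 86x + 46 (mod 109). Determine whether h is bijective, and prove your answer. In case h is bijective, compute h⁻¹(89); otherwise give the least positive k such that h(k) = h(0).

By definition, h is injective if h(x_1) = h(x_2) implies x_1 = x_2.
If h(x_1) = h(x_2), then 86x_1 ≡ 86x_2 (mod 109). Because gcd(86, 109) = 1, we may cancel 86 to get x_1 ≡ x_2 (mod 109).
We now compute 86⁻¹ mod 109 explicitly. Euclid's algorithm: 109 = 1·86 + 23, 86 = 3·23 + 17, 23 = 1·17 + 6, 17 = 2·6 + 5, 6 = 1·5 + 1; back-substituting gives 1 = 90·86 − 71·109, so 86⁻¹ ≡ 90 (mod 109).
For any y ∈ ℤ/109ℤ, x = 90(y − 46) mod 109 satisfies h(x) = 86·90(y − 46) + 46 ≡ y (since 86·90 ≡ 1 mod 109). So every y has a preimage.
Therefore h is bijective.
Since h is bijective, we compute h⁻¹(89): solve 86x + 46 ≡ 89 (mod 109), i.e. 86x ≡ 43 (mod 109).
Multiplying by 86⁻¹ = 90 gives x ≡ 90·43 = 3870 = 35·109 + 55 ≡ 55 (mod 109).
Check: h(55) = 86·55 + 46 = 4776 = 43·109 + 89 ≡ 89 (mod 109).

55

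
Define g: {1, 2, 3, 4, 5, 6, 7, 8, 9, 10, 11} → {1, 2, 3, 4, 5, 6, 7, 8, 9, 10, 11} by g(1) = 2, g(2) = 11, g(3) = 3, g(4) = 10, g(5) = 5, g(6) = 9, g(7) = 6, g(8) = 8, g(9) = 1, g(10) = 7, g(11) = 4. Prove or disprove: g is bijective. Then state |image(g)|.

The values 2, 11, 3, 10, 5, 9, 6, 8, 1, 7, 4 are a permutation of {1, 2, 3, 4, 5, 6, 7, 8, 9, 10, 11}: each element appears exactly once.
So g is injective and surjective, hence bijective.
The image of g is {1, 2, 3, 4, 5, 6, 7, 8, 9, 10, 11}, which has 11 elements.

11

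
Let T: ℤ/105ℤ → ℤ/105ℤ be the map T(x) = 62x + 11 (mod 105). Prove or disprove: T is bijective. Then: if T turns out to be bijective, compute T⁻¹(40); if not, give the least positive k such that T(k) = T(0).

If T(a) = T(b), then 62a ≡ 62b (mod 105). Because gcd(62, 105) = 1, we may cancel 62 to get a ≡ b (mod 105).
We now compute 62⁻¹ mod 105 explicitly. Euclid's algorithm: 105 = 1·62 + 43, 62 = 1·43 + 19, 43 = 2·19 + 5, 19 = 3·5 + 4, 5 = 1·4 + 1; back-substituting gives 1 = 83·62 − 49·105, so 62⁻¹ ≡ 83 (mod 105).
For any y ∈ ℤ/105ℤ, x = 83(y − 11) mod 105 satisfies T(x) = 62·83(y − 11) + 11 ≡ y (since 62·83 ≡ 1 mod 105). So every y has a preimage.
Thus T is bijective.
Since T is bijective, we find T⁻¹(40): we need 62x ≡ 40 − 11 ≡ 29 (mod 105). Using 62⁻¹ = 83: x ≡ 83·29 = 2407 = 22·105 + 97, so x = 97.
Check: T(97) = 62·97 + 11 = 6025 = 57·105 + 40 ≡ 40 (mod 105).

97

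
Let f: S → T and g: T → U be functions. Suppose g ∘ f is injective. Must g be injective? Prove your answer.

No. Take S = {1}, T = {1, 2, 3}, U = {1, 2, 3}, f(a) = a for each a ∈ S, and g(b) = 2 if b ∈ {2, 3} else g(b) = b.
Then g ∘ f = f is injective (S ⊂ T and f is the inclusion), but g(2) = g(3) = 2 with 2 ≠ 3, so g is not injective.

not injective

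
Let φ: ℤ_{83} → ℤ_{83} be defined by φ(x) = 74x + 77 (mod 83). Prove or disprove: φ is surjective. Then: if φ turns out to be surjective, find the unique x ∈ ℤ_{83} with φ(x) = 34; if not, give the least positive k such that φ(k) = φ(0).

Since gcd(74, 83) = 1, 74 is invertible modulo 83. Euclid's algorithm: 83 = 1·74 + 9, 74 = 8·9 + 2, 9 = 4·2 + 1; back-substituting gives 1 = 46·74 − 41·83, so 74⁻¹ ≡ 46 (mod 83).
Then y ↦ 46(y − 77) is a two-sided inverse to φ, so every y ∈ ℤ_{83} has a preimage.
Therefore φ is surjective.
Since φ is surjective, we compute φ⁻¹(34): solve 74x + 77 ≡ 34 (mod 83), i.e. 74x ≡ 40 (mod 83).
Multiplying by 74⁻¹ = 46 gives x ≡ 46·40 = 1840 = 22·83 + 14 ≡ 14 (mod 83).
Check: φ(14) = 74·14 + 77 = 1113 = 13·83 + 34 ≡ 34 (mod 83).

14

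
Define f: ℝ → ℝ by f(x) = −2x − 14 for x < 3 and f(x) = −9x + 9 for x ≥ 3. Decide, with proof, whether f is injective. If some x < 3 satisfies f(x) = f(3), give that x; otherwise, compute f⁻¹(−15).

2

Both pieces are strictly decreasing (slopes −2 and −9), so each is injective on its own interval.
The left piece maps (−∞, 3) onto (−20, ∞); the right piece maps [3, ∞) onto (−∞, −18].
These images overlap. In particular f(3) = −18 (right piece), and solving −2x − 14 = −18 on the left piece gives x = 2 < 3.
So f(2) = f(3) with 2 ≠ 3, and f is not injective. This x = 2 is the requested value below 3.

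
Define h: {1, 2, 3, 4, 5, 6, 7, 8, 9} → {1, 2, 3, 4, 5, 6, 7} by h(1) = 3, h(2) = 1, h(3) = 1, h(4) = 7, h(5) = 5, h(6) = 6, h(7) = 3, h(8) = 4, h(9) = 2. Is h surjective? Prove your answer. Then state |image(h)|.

7

Every element of the codomain has a preimage: 1 = h(2), 2 = h(9), 3 = h(1), 4 = h(8), 5 = h(5), 6 = h(6), 7 = h(4).
Therefore h is surjective.
The image of h is {1, 2, 3, 4, 5, 6, 7}, which has 7 elements.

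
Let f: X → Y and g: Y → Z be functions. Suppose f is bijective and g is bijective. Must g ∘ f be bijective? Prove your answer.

bijective

Injectivity: if g(f(a)) = g(f(b)) then f(a) = f(b) (g injective) so a = b (f injective).
Surjectivity: for c ∈ Z pick b with g(b) = c, then a with f(a) = b; then (g ∘ f)(a) = c.
Thus g ∘ f is bijective.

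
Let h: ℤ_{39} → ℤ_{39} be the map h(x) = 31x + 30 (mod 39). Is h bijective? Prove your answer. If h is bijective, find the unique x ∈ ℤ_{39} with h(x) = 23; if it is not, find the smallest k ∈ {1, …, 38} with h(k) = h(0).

35

Recall: injectivity means: for all u, v in the domain, h(u) = h(v) implies u = v.
If h(u) = h(v), then 31u ≡ 31v (mod 39). Because gcd(31, 39) = 1, we may cancel 31 to get u ≡ v (mod 39).
We now compute 31⁻¹ mod 39 explicitly. Euclid's algorithm: 39 = 1·31 + 8, 31 = 3·8 + 7, 8 = 1·7 + 1; back-substituting gives 1 = 34·31 − 27·39, so 31⁻¹ ≡ 34 (mod 39).
For any y ∈ ℤ_{39}, x = 34(y − 30) mod 39 satisfies h(x) = 31·34(y − 30) + 30 ≡ y (since 31·34 ≡ 1 mod 39). So every y has a preimage.
Thus h is bijective.
Since h is bijective, we find h⁻¹(23): we need 31x ≡ 23 − 30 ≡ 32 (mod 39). Using 31⁻¹ = 34: x ≡ 34·32 = 1088 = 27·39 + 35, so x = 35.
Check: h(35) = 31·35 + 30 = 1115 = 28·39 + 23 ≡ 23 (mod 39).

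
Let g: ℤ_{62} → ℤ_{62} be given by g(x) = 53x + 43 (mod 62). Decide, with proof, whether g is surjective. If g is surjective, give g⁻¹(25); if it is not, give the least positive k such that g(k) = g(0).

2

Recall that g is surjective if every y in the codomain equals g(x) for some x in the domain.
Since gcd(53, 62) = 1, 53 is invertible modulo 62. Euclid's algorithm: 62 = 1·53 + 9, 53 = 5·9 + 8, 9 = 1·8 + 1; back-substituting gives 1 = 55·53 − 47·62, so 53⁻¹ ≡ 55 (mod 62).
Then y ↦ 55(y − 43) is a two-sided inverse to g, so every y ∈ ℤ_{62} has a preimage.
Hence g is surjective.
Since g is surjective, we compute g⁻¹(25): solve 53x + 43 ≡ 25 (mod 62), i.e. 53x ≡ 44 (mod 62).
Multiplying by 53⁻¹ = 55 gives x ≡ 55·44 = 2420 = 39·62 + 2 ≡ 2 (mod 62).
Check: g(2) = 53·2 + 43 = 149 = 2·62 + 25 ≡ 25 (mod 62).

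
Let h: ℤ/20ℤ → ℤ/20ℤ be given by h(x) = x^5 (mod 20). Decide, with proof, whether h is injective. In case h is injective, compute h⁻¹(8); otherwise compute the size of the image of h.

15

h(0) = 0^5 = 0.
h(10): Repeated squaring mod 20: 10^1 ≡ 10, 10^2 ≡ 10² = 100 ≡ 0, 10^4 ≡ 0² = 0. Since 5 = 4 + 1, 10^5 ≡ 0·10: 0·10 = 0. So 10^5 ≡ 0 (mod 20).
So h(0) = h(10) = 0 while 0 ≠ 10, thus h is not injective.
Since h is not injective, we determine |image(h)|. Computing x^5 mod 20 for each x (by repeated squaring, reducing mod 20 at every step), the values h(0), h(1), …, h(19) are: 0, 1, 12, 3, 4, 5, 16, 7, 8, 9, 0, 11, 12, 13, 4, 15, 16, 17, 8, 19.
The distinct values are {0, 1, 3, 4, 5, 7, 8, 9, 11, 12, 13, 15, 16, 17, 19}; there are 15 of them.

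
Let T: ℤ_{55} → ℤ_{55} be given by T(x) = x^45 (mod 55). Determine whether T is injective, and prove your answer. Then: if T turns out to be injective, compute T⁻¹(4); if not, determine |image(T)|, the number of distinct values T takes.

T(2): Repeated squaring mod 55: 2^1 ≡ 2, 2^2 ≡ 2² = 4, 2^4 ≡ 4² = 16, 2^8 ≡ 16² = 256 ≡ 36, 2^16 ≡ 36² = 1296 ≡ 31, 2^32 ≡ 31² = 961 ≡ 26. Since 45 = 32 + 8 + 4 + 1, 2^45 ≡ 26·36·16·2: 26·36 = 936 ≡ 1, then 1·16 = 16, then 16·2 = 32. So 2^45 ≡ 32 (mod 55).
T(7): Repeated squaring mod 55: 7^1 ≡ 7, 7^2 ≡ 7² = 49, 7^4 ≡ 49² = 2401 ≡ 36, 7^8 ≡ 36² = 1296 ≡ 31, 7^16 ≡ 31² = 961 ≡ 26, 7^32 ≡ 26² = 676 ≡ 16. Since 45 = 32 + 8 + 4 + 1, 7^45 ≡ 16·31·36·7: 16·31 = 496 ≡ 1, then 1·36 = 36, then 36·7 = 252 ≡ 32. So 7^45 ≡ 32 (mod 55).
So T(2) = T(7) = 32 while 2 ≠ 7, thus T is not injective.
Since T is not injective, we determine |image(T)|. Computing x^45 mod 55 for each x (by repeated squaring, reducing mod 55 at every step), the values T(0), T(1), …, T(54) are: 0, 1, 32, 23, 34, 45, 21, 32, 43, 34, 10, 11, 12, 43, 34, 45, 1, 32, 43, 54, 45, 21, 22, 23, 54, 45, 1, 12, 43, 54, 10, 1, 32, 33, 34, 10, 1, 12, 23, 54, 10, 21, 12, 43, 44, 45, 21, 12, 23, 34, 10, 21, 32, 23, 54.
The distinct values are {0, 1, 10, 11, 12, 21, 22, 23, 32, 33, 34, 43, 44, 45, 54}; there are 15 of them.

15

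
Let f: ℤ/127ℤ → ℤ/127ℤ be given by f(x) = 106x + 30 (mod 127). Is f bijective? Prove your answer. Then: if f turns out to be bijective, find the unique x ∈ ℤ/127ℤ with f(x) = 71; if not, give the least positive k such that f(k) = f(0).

119

By definition, injectivity means: for all x_1, x_2 in the domain, f(x_1) = f(x_2) implies x_1 = x_2.
Suppose f(x_1) = f(x_2) in ℤ/127ℤ. Then 106x_1 + 30 ≡ 106x_2 + 30 (mod 127), so 106(x_1 − x_2) ≡ 0 (mod 127).
Since gcd(106, 127) = 1, 106 is invertible modulo 127, therefore x_1 − x_2 ≡ 0 (mod 127), i.e. x_1 = x_2.
We now compute 106⁻¹ mod 127 explicitly. Euclid's algorithm: 127 = 1·106 + 21, 106 = 5·21 + 1; back-substituting gives 1 = 6·106 − 5·127, so 106⁻¹ ≡ 6 (mod 127).
For any y ∈ ℤ/127ℤ, x = 6(y − 30) mod 127 satisfies f(x) = 106·6(y − 30) + 30 ≡ y (since 106·6 ≡ 1 mod 127). So every y has a preimage.
So f is bijective.
Since f is bijective, we compute f⁻¹(71): solve 106x + 30 ≡ 71 (mod 127), i.e. 106x ≡ 41 (mod 127).
Multiplying by 106⁻¹ = 6 gives x ≡ 6·41 = 246 = 1·127 + 119 ≡ 119 (mod 127).
Check: f(119) = 106·119 + 30 = 12644 = 99·127 + 71 ≡ 71 (mod 127).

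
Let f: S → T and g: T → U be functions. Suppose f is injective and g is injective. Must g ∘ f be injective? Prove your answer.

Suppose (g ∘ f)(u) = (g ∘ f)(v), i.e. g(f(u)) = g(f(v)).
Since g is injective, f(u) = f(v). Since f is injective, u = v. Hence g ∘ f is injective.

injective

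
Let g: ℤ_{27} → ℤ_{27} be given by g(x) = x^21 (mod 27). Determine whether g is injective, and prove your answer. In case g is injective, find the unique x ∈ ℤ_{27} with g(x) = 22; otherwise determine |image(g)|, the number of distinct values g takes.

7

g(0) = 0^21 = 0.
g(3): Repeated squaring mod 27: 3^1 ≡ 3, 3^2 ≡ 3² = 9, 3^4 ≡ 9² = 81 ≡ 0, 3^8 ≡ 0² = 0, 3^16 ≡ 0² = 0. Since 21 = 16 + 4 + 1, 3^21 ≡ 0·0·3: 0·0 = 0, then 0·3 = 0. So 3^21 ≡ 0 (mod 27).
So g(0) = g(3) = 0 while 0 ≠ 3, thus g is not injective.
Since g is not injective, we determine |image(g)|. Computing x^21 mod 27 for each x (by repeated squaring, reducing mod 27 at every step), the values g(0), g(1), …, g(26) are: 0, 1, 8, 0, 10, 17, 0, 19, 26, 0, 1, 8, 0, 10, 17, 0, 19, 26, 0, 1, 8, 0, 10, 17, 0, 19, 26.
The distinct values are {0, 1, 8, 10, 17, 19, 26}; there are 7 of them.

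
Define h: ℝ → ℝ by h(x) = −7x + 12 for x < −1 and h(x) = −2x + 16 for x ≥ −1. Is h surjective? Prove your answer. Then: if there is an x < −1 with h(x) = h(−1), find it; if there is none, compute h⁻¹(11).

Both pieces are strictly decreasing (slopes −7 and −2), so each is injective on its own interval.
The left piece maps (−∞, −1) onto (19, ∞); the right piece maps [−1, ∞) onto (−∞, 18].
The union (19, ∞) ∪ (−∞, 18] omits the interval between 19 and 18; in particular 19 has no preimage. So h is not surjective.
Because the two images are disjoint, no x < −1 has h(x) = h(−1), so we compute h⁻¹(11): 11 lies in (−∞, 18], so solve −2x + 16 = 11: x = (11 − 16)/(−2) = 5/2.

5/2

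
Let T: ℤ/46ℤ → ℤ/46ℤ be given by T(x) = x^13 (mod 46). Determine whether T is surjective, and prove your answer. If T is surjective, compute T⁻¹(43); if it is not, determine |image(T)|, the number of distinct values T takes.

7

Computing x^13 mod 46 for each x (by repeated squaring, reducing mod 46 at every step), the values T(0), T(1), …, T(45) are: 0, 1, 4, 9, 16, 21, 36, 43, 18, 35, 38, 17, 6, 31, 34, 5, 26, 33, 2, 7, 14, 19, 22, 23, 24, 27, 32, 39, 44, 13, 20, 41, 12, 15, 40, 29, 8, 11, 28, 3, 10, 25, 30, 37, 42, 45.
Every element of ℤ/46ℤ appears exactly once in this list, so T is a bijection, and in particular surjective.
Since T is surjective, we read off the preimage of 43 from the same table: T(7) = 43, so T⁻¹(43) = 7.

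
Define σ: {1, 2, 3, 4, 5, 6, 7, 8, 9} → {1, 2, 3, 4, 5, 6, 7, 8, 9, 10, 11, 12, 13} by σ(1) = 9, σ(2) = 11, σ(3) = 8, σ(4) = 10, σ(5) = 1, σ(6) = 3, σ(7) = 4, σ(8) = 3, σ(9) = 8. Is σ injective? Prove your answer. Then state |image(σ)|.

σ(6) = 3 = σ(8) with 6 ≠ 8, so σ is not injective.
The image of σ is {1, 3, 4, 8, 9, 10, 11}, which has 7 elements.

7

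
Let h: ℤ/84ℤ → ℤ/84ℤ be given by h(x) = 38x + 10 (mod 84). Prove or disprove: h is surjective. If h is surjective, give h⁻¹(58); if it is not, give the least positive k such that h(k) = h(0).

Since gcd(38, 84) = 2, we have 38x ≡ 0 (mod 2) for all x, so h(x) ≡ 0 (mod 2).
But 1 ≢ 0 (mod 2), so 1 ∈ ℤ/84ℤ has no preimage. Hence h is not surjective.
Since h is not surjective, we find the least positive k with h(k) = h(0): this means 38k ≡ 0 (mod 84), i.e. 84 ∣ 38k. Since gcd(38, 84) = 2, dividing through by 2 this holds exactly when 42 ∣ 19k, and as gcd(19, 42) = 1, exactly when 42 ∣ k.
The smallest positive such k is 42.

42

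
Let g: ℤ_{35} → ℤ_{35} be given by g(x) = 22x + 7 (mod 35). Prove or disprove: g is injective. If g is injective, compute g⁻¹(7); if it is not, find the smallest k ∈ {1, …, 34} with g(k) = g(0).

Suppose g(s) = g(t) in ℤ_{35}. Then 22s + 7 ≡ 22t + 7 (mod 35), therefore 22(s − t) ≡ 0 (mod 35).
Since gcd(22, 35) = 1, 22 is invertible modulo 35, thus s − t ≡ 0 (mod 35), i.e. s = t.
Therefore g is injective.
We now compute 22⁻¹ mod 35 explicitly. Euclid's algorithm: 35 = 1·22 + 13, 22 = 1·13 + 9, 13 = 1·9 + 4, 9 = 2·4 + 1; back-substituting gives 1 = 8·22 − 5·35, so 22⁻¹ ≡ 8 (mod 35).
Since g is injective, we find g⁻¹(7): we need 22x ≡ 7 − 7 ≡ 0 (mod 35). Using 22⁻¹ = 8: x ≡ 8·0 = 0, so x = 0.
Check: g(0) = 22·0 + 7 = 7 ≡ 7 (mod 35).

0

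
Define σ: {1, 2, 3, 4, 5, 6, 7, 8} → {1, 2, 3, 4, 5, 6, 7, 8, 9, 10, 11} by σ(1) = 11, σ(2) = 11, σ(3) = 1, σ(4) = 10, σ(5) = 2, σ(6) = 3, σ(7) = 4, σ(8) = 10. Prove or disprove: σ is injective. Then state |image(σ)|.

σ(1) = 11 = σ(2) with 1 ≠ 2, so σ is not injective.
The image of σ is {1, 2, 3, 4, 10, 11}, which has 6 elements.

6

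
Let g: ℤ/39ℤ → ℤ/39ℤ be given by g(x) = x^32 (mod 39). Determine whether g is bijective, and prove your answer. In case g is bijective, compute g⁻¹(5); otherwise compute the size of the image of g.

g(1) = 1^32 = 1.
g(5): Repeated squaring mod 39: 5^1 ≡ 5, 5^2 ≡ 5² = 25, 5^4 ≡ 25² = 625 ≡ 1, 5^8 ≡ 1² = 1, 5^16 ≡ 1² = 1, 5^32 ≡ 1² = 1. So 5^32 ≡ 1 (mod 39).
So g(1) = g(5) = 1 while 1 ≠ 5, thus g is not injective, hence not bijective.
Since g is not bijective, we determine |image(g)|. Computing x^32 mod 39 for each x (by repeated squaring, reducing mod 39 at every step), the values g(0), g(1), …, g(38) are: 0, 1, 22, 9, 16, 1, 3, 16, 1, 3, 22, 22, 27, 13, 1, 9, 22, 16, 27, 16, 16, 27, 16, 22, 9, 1, 13, 27, 22, 22, 3, 1, 16, 3, 1, 16, 9, 22, 1.
The distinct values are {0, 1, 3, 9, 13, 16, 22, 27}; there are 8 of them.

8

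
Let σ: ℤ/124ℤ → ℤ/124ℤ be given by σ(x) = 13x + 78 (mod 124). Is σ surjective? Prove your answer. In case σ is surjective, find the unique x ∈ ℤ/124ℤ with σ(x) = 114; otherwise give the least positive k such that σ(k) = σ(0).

60

By definition, surjectivity means every element of the codomain has a preimage under σ.
Since gcd(13, 124) = 1, 13 is invertible modulo 124. Euclid's algorithm: 124 = 9·13 + 7, 13 = 1·7 + 6, 7 = 1·6 + 1; back-substituting gives 1 = 105·13 − 11·124, so 13⁻¹ ≡ 105 (mod 124).
Then y ↦ 105(y − 78) is a two-sided inverse to σ, so every y ∈ ℤ/124ℤ has a preimage.
Hence σ is surjective.
Since σ is surjective, we find σ⁻¹(114): we need 13x ≡ 114 − 78 ≡ 36 (mod 124). Using 13⁻¹ = 105: x ≡ 105·36 = 3780 = 30·124 + 60, so x = 60.
Check: σ(60) = 13·60 + 78 = 858 = 6·124 + 114 ≡ 114 (mod 124).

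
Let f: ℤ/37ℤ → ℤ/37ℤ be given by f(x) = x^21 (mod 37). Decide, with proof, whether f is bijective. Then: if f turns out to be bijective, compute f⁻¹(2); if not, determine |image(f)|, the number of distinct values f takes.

f(3): Repeated squaring mod 37: 3^1 ≡ 3, 3^2 ≡ 3² = 9, 3^4 ≡ 9² = 81 ≡ 7, 3^8 ≡ 7² = 49 ≡ 12, 3^16 ≡ 12² = 144 ≡ 33. Since 21 = 16 + 4 + 1, 3^21 ≡ 33·7·3: 33·7 = 231 ≡ 9, then 9·3 = 27. So 3^21 ≡ 27 (mod 37).
f(4): Repeated squaring mod 37: 4^1 ≡ 4, 4^2 ≡ 4² = 16, 4^4 ≡ 16² = 256 ≡ 34, 4^8 ≡ 34² = 1156 ≡ 9, 4^16 ≡ 9² = 81 ≡ 7. Since 21 = 16 + 4 + 1, 4^21 ≡ 7·34·4: 7·34 = 238 ≡ 16, then 16·4 = 64 ≡ 27. So 4^21 ≡ 27 (mod 37).
So f(3) = f(4) = 27 while 3 ≠ 4, therefore f is not injective, hence not bijective.
Since f is not bijective, we determine |image(f)|. Computing x^21 mod 37 for each x (by repeated squaring, reducing mod 37 at every step), the values f(0), f(1), …, f(36) are: 0, 1, 29, 27, 27, 23, 6, 10, 6, 26, 1, 36, 26, 23, 31, 29, 26, 8, 14, 23, 29, 11, 8, 6, 14, 11, 1, 36, 11, 31, 27, 31, 14, 10, 10, 8, 36.
The distinct values are {0, 1, 6, 8, 10, 11, 14, 23, 26, 27, 29, 31, 36}; there are 13 of them.

13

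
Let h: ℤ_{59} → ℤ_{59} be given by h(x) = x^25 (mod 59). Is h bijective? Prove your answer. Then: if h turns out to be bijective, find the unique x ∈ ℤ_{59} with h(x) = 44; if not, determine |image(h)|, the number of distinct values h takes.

Since 59 is prime, the nonzero elements of ℤ_{59} form a cyclic group of order 58.
As gcd(25, 58) = 1, raising to the 25th power is a bijection on this group: if s^25 ≡ t^25 then (st^{−1})^25 = 1, and the only element of order dividing gcd(25, 58) = 1 is 1, so s = t.
With h(0) = 0 this makes h injective on all of ℤ_{59}, hence bijective (finite equal-size domain and codomain). In particular h is bijective.
Since h is bijective, we find the preimage of 44. The inverse of x ↦ x^25 on (ℤ_{59})^× is x ↦ x^7, because 25·7 = 175 = 3·58 + 1 ≡ 1 (mod 58) and x^{58} = 1 for x ≠ 0 (Fermat). So h⁻¹(44) = 44^7 mod 59.
Repeated squaring mod 59: 44^1 ≡ 44, 44^2 ≡ 44² = 1936 ≡ 48, 44^4 ≡ 48² = 2304 ≡ 3. Since 7 = 4 + 2 + 1, 44^7 ≡ 3·48·44: 3·48 = 144 ≡ 26, then 26·44 = 1144 ≡ 23. So 44^7 ≡ 23 (mod 59).
Hence h⁻¹(44) = 23.

23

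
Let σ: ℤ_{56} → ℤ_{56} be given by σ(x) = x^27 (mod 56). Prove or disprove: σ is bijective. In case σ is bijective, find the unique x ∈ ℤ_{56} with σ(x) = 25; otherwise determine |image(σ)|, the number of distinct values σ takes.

σ(2): Repeated squaring mod 56: 2^1 ≡ 2, 2^2 ≡ 2² = 4, 2^4 ≡ 4² = 16, 2^8 ≡ 16² = 256 ≡ 32, 2^16 ≡ 32² = 1024 ≡ 16. Since 27 = 16 + 8 + 2 + 1, 2^27 ≡ 16·32·4·2: 16·32 = 512 ≡ 8, then 8·4 = 32, then 32·2 = 64 ≡ 8. So 2^27 ≡ 8 (mod 56).
σ(4): Repeated squaring mod 56: 4^1 ≡ 4, 4^2 ≡ 4² = 16, 4^4 ≡ 16² = 256 ≡ 32, 4^8 ≡ 32² = 1024 ≡ 16, 4^16 ≡ 16² = 256 ≡ 32. Since 27 = 16 + 8 + 2 + 1, 4^27 ≡ 32·16·16·4: 32·16 = 512 ≡ 8, then 8·16 = 128 ≡ 16, then 16·4 = 64 ≡ 8. So 4^27 ≡ 8 (mod 56).
So σ(2) = σ(4) = 8 while 2 ≠ 4, hence σ is not injective, hence not bijective.
Since σ is not bijective, we determine |image(σ)|. Computing x^27 mod 56 for each x (by repeated squaring, reducing mod 56 at every step), the values σ(0), σ(1), …, σ(55) are: 0, 1, 8, 27, 8, 13, 48, 7, 8, 1, 48, 43, 48, 13, 0, 15, 8, 41, 8, 27, 48, 21, 8, 15, 48, 1, 48, 27, 0, 29, 8, 55, 8, 41, 48, 35, 8, 29, 48, 15, 48, 41, 0, 43, 8, 13, 8, 55, 48, 49, 8, 43, 48, 29, 48, 55.
The distinct values are {0, 1, 7, 8, 13, 15, 21, 27, 29, 35, 41, 43, 48, 49, 55}; there are 15 of them.

15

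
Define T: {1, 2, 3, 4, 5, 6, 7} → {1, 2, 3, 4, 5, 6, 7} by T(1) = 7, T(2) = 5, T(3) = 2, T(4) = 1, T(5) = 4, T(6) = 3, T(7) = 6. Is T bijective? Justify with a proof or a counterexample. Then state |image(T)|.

The values 7, 5, 2, 1, 4, 3, 6 are a permutation of {1, 2, 3, 4, 5, 6, 7}: each element appears exactly once.
So T is injective and surjective, hence bijective.
The image of T is {1, 2, 3, 4, 5, 6, 7}, which has 7 elements.

7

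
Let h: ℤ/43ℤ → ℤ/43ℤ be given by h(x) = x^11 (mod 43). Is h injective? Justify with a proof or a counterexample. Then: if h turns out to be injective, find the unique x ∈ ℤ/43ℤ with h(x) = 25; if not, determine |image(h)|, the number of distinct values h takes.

23

Since 43 is prime, the nonzero elements of ℤ/43ℤ form a cyclic group of order 42.
As gcd(11, 42) = 1, raising to the 11th power is a bijection on this group: if u^11 ≡ v^11 then (uv^{−1})^11 = 1, and the only element of order dividing gcd(11, 42) = 1 is 1, so u = v.
With h(0) = 0 this makes h injective on all of ℤ/43ℤ, hence bijective (finite equal-size domain and codomain). In particular h is injective.
Since h is injective, we find the preimage of 25. The inverse of x ↦ x^11 on (ℤ/43ℤ)^× is x ↦ x^23, because 11·23 = 253 = 6·42 + 1 ≡ 1 (mod 42) and x^{42} = 1 for x ≠ 0 (Fermat). So h⁻¹(25) = 25^23 mod 43.
Repeated squaring mod 43: 25^1 ≡ 25, 25^2 ≡ 25² = 625 ≡ 23, 25^4 ≡ 23² = 529 ≡ 13, 25^8 ≡ 13² = 169 ≡ 40, 25^16 ≡ 40² = 1600 ≡ 9. Since 23 = 16 + 4 + 2 + 1, 25^23 ≡ 9·13·23·25: 9·13 = 117 ≡ 31, then 31·23 = 713 ≡ 25, then 25·25 = 625 ≡ 23. So 25^23 ≡ 23 (mod 43).
Hence h⁻¹(25) = 23.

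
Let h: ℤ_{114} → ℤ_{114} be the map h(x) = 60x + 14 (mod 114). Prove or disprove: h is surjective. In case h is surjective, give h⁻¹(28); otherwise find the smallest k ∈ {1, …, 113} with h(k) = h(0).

19

Since gcd(60, 114) = 6, we have 60x ≡ 0 (mod 6) for all x, so h(x) ≡ 2 (mod 6).
But 0 ≢ 2 (mod 6), so 0 ∈ ℤ_{114} has no preimage. Hence h is not surjective.
Since h is not surjective, we find the least positive k with h(k) = h(0): this means 60k ≡ 0 (mod 114), i.e. 114 ∣ 60k. Since gcd(60, 114) = 6, dividing through by 6 this holds exactly when 19 ∣ 10k, and as gcd(10, 19) = 1, exactly when 19 ∣ k.
The smallest positive such k is 19.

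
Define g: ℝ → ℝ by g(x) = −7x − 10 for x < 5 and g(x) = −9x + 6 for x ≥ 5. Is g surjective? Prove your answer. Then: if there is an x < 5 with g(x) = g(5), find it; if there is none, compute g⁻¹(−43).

Both pieces are strictly decreasing (slopes −7 and −9), so each is injective on its own interval.
The left piece maps (−∞, 5) onto (−45, ∞); the right piece maps [5, ∞) onto (−∞, −39].
The union (−45, ∞) ∪ (−∞, −39] covers ℝ, so g is surjective.
For the follow-up: the images overlap, so an x < 5 with g(x) = g(5) exists. g(5) = −39; solving −7x − 10 = −39 for x < 5 gives x = (−39 + 10)/(−7) = 29/7.

29/7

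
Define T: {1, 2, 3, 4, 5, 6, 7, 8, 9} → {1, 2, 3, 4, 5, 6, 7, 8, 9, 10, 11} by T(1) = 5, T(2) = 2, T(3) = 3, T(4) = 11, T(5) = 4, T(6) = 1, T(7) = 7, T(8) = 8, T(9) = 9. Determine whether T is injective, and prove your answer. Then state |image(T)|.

The values T(1), …, T(9) are 5, 2, 3, 11, 4, 1, 7, 8, 9 — all distinct.
So T(u) = T(v) only when u = v, and T is injective.
The image of T is {1, 2, 3, 4, 5, 7, 8, 9, 11}, which has 9 elements.

9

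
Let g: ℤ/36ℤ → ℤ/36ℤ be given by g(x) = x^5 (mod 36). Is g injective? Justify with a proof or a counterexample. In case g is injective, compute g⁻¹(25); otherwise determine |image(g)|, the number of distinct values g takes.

g(0) = 0^5 = 0.
g(6): Repeated squaring mod 36: 6^1 ≡ 6, 6^2 ≡ 6² = 36 ≡ 0, 6^4 ≡ 0² = 0. Since 5 = 4 + 1, 6^5 ≡ 0·6: 0·6 = 0. So 6^5 ≡ 0 (mod 36).
So g(0) = g(6) = 0 while 0 ≠ 6, hence g is not injective.
Since g is not injective, we determine |image(g)|. Computing x^5 mod 36 for each x (by repeated squaring, reducing mod 36 at every step), the values g(0), g(1), …, g(35) are: 0, 1, 32, 27, 16, 29, 0, 31, 8, 9, 28, 23, 0, 25, 20, 27, 4, 17, 0, 19, 32, 9, 16, 11, 0, 13, 8, 27, 28, 5, 0, 7, 20, 9, 4, 35.
The distinct values are {0, 1, 4, 5, 7, 8, 9, 11, 13, 16, 17, 19, 20, 23, 25, 27, 28, 29, 31, 32, 35}; there are 21 of them.

21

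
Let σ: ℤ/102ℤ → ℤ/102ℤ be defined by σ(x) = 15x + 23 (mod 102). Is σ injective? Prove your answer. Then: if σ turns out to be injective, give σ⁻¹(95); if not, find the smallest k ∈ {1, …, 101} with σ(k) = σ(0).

34

We have gcd(15, 102) = 3 > 1. Taking s = 0 and t = 34: σ(0) = 23 and σ(34) = 15·34 + 23 = 533 ≡ 23 (mod 102).
So σ(0) = σ(34) while 0 ≠ 34, so σ is not injective.
Since σ is not injective, we find the least positive k with σ(k) = σ(0): this means 15k ≡ 0 (mod 102), i.e. 102 ∣ 15k. Since gcd(15, 102) = 3, dividing through by 3 this holds exactly when 34 ∣ 5k, and as gcd(5, 34) = 1, exactly when 34 ∣ k.
The smallest positive such k is 34.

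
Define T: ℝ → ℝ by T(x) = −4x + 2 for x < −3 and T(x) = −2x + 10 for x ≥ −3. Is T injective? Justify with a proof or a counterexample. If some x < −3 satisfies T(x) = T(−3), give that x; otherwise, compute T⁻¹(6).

Both pieces are strictly decreasing (slopes −4 and −2), so each is injective on its own interval.
The left piece maps (−∞, −3) onto (14, ∞); the right piece maps [−3, ∞) onto (−∞, 16].
These images overlap. In particular T(−3) = 16 (right piece), and solving −4x + 2 = 16 on the left piece gives x = −7/2 < −3.
So T(−7/2) = T(−3) with −7/2 ≠ −3, and T is not injective. This x = −7/2 is the requested value below −3.

-7/2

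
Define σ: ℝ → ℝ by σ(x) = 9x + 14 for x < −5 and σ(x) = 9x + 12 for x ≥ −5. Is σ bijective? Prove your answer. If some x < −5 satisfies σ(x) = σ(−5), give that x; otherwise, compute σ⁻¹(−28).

-47/9

Both pieces are strictly increasing (slopes 9 and 9), so each is injective on its own interval.
The left piece maps (−∞, −5) onto (−∞, −31); the right piece maps [−5, ∞) onto [−33, ∞).
These images overlap. In particular σ(−5) = −33 (right piece), and solving 9x + 14 = −33 on the left piece gives x = −47/9 < −5.
So σ(−47/9) = σ(−5) with −47/9 ≠ −5, and σ is not injective, hence not bijective. This x = −47/9 is the requested value below −5.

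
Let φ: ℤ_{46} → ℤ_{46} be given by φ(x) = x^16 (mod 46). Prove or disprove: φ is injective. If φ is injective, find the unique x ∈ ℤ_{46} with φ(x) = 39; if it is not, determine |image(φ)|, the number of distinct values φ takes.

24

φ(22): Repeated squaring mod 46: 22^1 ≡ 22, 22^2 ≡ 22² = 484 ≡ 24, 22^4 ≡ 24² = 576 ≡ 24, 22^8 ≡ 24² = 576 ≡ 24, 22^16 ≡ 24² = 576 ≡ 24. So 22^16 ≡ 24 (mod 46).
φ(24): Repeated squaring mod 46: 24^1 ≡ 24, 24^2 ≡ 24² = 576 ≡ 24, 24^4 ≡ 24² = 576 ≡ 24, 24^8 ≡ 24² = 576 ≡ 24, 24^16 ≡ 24² = 576 ≡ 24. So 24^16 ≡ 24 (mod 46).
So φ(22) = φ(24) = 24 while 22 ≠ 24, therefore φ is not injective.
Since φ is not injective, we determine |image(φ)|. Computing x^16 mod 46 for each x (by repeated squaring, reducing mod 46 at every step), the values φ(0), φ(1), …, φ(45) are: 0, 1, 32, 13, 12, 3, 2, 29, 16, 31, 4, 41, 18, 27, 8, 39, 6, 25, 26, 35, 36, 9, 24, 23, 24, 9, 36, 35, 26, 25, 6, 39, 8, 27, 18, 41, 4, 31, 16, 29, 2, 3, 12, 13, 32, 1.
The distinct values are {0, 1, 2, 3, 4, 6, 8, 9, 12, 13, 16, 18, 23, 24, 25, 26, 27, 29, 31, 32, 35, 36, 39, 41}; there are 24 of them.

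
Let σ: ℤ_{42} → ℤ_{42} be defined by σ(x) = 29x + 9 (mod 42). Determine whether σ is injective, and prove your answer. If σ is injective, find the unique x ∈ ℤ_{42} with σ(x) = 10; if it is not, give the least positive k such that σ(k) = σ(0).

If σ(x_1) = σ(x_2), then 29x_1 ≡ 29x_2 (mod 42). Because gcd(29, 42) = 1, we may cancel 29 to get x_1 ≡ x_2 (mod 42).
Therefore σ is injective.
We now compute 29⁻¹ mod 42 explicitly. Euclid's algorithm: 42 = 1·29 + 13, 29 = 2·13 + 3, 13 = 4·3 + 1; back-substituting gives 1 = 29·29 − 20·42, so 29⁻¹ ≡ 29 (mod 42).
Since σ is injective, we find σ⁻¹(10): we need 29x ≡ 10 − 9 ≡ 1 (mod 42). Using 29⁻¹ = 29: x ≡ 29·1 = 29, so x = 29.
Check: σ(29) = 29·29 + 9 = 850 = 20·42 + 10 ≡ 10 (mod 42).

29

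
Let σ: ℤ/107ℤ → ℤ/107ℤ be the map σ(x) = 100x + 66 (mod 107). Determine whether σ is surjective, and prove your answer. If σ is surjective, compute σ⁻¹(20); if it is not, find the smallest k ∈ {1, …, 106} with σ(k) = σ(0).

83

By definition, surjectivity means every element of the codomain has a preimage under σ.
Since gcd(100, 107) = 1, 100 is invertible modulo 107. Euclid's algorithm: 107 = 1·100 + 7, 100 = 14·7 + 2, 7 = 3·2 + 1; back-substituting gives 1 = 61·100 − 57·107, so 100⁻¹ ≡ 61 (mod 107).
Then y ↦ 61(y − 66) is a two-sided inverse to σ, so every y ∈ ℤ/107ℤ has a preimage.
Thus σ is surjective.
Since σ is surjective, we find σ⁻¹(20): we need 100x ≡ 20 − 66 ≡ 61 (mod 107). Using 100⁻¹ = 61: x ≡ 61·61 = 3721 = 34·107 + 83, so x = 83.
Check: σ(83) = 100·83 + 66 = 8366 = 78·107 + 20 ≡ 20 (mod 107).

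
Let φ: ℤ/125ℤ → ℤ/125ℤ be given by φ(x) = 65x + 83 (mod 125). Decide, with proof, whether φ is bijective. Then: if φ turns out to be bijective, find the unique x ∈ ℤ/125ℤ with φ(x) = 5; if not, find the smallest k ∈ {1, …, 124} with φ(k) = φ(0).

We have gcd(65, 125) = 5 > 1. Taking a = 0 and b = 25: φ(0) = 83 and φ(25) = 65·25 + 83 = 1708 ≡ 83 (mod 125).
So φ(0) = φ(25) while 0 ≠ 25, hence φ is not injective, hence not bijective.
Since φ is not bijective, we find the least positive k with φ(k) = φ(0): this means 65k ≡ 0 (mod 125), i.e. 125 ∣ 65k. Since gcd(65, 125) = 5, dividing through by 5 this holds exactly when 25 ∣ 13k, and as gcd(13, 25) = 1, exactly when 25 ∣ k.
The smallest positive such k is 25.

25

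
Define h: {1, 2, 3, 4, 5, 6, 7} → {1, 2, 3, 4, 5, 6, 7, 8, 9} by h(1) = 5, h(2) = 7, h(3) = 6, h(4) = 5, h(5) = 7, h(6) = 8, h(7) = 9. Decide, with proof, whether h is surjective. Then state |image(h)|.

No element maps to 1, so h is not surjective.
The image of h is {5, 6, 7, 8, 9}, which has 5 elements.

5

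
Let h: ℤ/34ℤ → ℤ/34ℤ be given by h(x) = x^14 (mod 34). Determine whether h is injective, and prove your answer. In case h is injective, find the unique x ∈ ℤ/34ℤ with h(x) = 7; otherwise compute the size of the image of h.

h(16): Repeated squaring mod 34: 16^1 ≡ 16, 16^2 ≡ 16² = 256 ≡ 18, 16^4 ≡ 18² = 324 ≡ 18, 16^8 ≡ 18² = 324 ≡ 18. Since 14 = 8 + 4 + 2, 16^14 ≡ 18·18·18: 18·18 = 324 ≡ 18, then 18·18 = 324 ≡ 18. So 16^14 ≡ 18 (mod 34).
h(18): Repeated squaring mod 34: 18^1 ≡ 18, 18^2 ≡ 18² = 324 ≡ 18, 18^4 ≡ 18² = 324 ≡ 18, 18^8 ≡ 18² = 324 ≡ 18. Since 14 = 8 + 4 + 2, 18^14 ≡ 18·18·18: 18·18 = 324 ≡ 18, then 18·18 = 324 ≡ 18. So 18^14 ≡ 18 (mod 34).
So h(16) = h(18) = 18 while 16 ≠ 18, therefore h is not injective.
Since h is not injective, we determine |image(h)|. Computing x^14 mod 34 for each x (by repeated squaring, reducing mod 34 at every step), the values h(0), h(1), …, h(33) are: 0, 1, 30, 19, 16, 15, 26, 25, 4, 21, 8, 9, 32, 33, 2, 13, 18, 17, 18, 13, 2, 33, 32, 9, 8, 21, 4, 25, 26, 15, 16, 19, 30, 1.
The distinct values are {0, 1, 2, 4, 8, 9, 13, 15, 16, 17, 18, 19, 21, 25, 26, 30, 32, 33}; there are 18 of them.

18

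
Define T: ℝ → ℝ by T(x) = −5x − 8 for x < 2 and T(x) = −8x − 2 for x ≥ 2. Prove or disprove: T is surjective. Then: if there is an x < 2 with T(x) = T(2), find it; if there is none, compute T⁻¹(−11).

Both pieces are strictly decreasing (slopes −5 and −8), so each is injective on its own interval.
The left piece maps (−∞, 2) onto (−18, ∞); the right piece maps [2, ∞) onto (−∞, −18].
These images together cover ℝ, so T is surjective.
Because the two images are disjoint, no x < 2 has T(x) = T(2), so we compute T⁻¹(−11): −11 lies in (−18, ∞), so solve −5x − 8 = −11: x = (−11 + 8)/(−5) = 3/5.

3/5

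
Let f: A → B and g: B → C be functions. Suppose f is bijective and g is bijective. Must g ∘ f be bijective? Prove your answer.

Injectivity: if g(f(u)) = g(f(v)) then f(u) = f(v) (g injective) so u = v (f injective).
Surjectivity: for c ∈ C pick b with g(b) = c, then a with f(a) = b; then (g ∘ f)(a) = c.
So g ∘ f is bijective.

bijective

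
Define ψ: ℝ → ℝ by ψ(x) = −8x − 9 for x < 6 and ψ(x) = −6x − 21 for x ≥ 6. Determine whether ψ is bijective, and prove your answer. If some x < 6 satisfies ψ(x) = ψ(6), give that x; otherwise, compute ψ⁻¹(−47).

19/4

Both pieces are strictly decreasing (slopes −8 and −6), so each is injective on its own interval.
The left piece maps (−∞, 6) onto (−57, ∞); the right piece maps [6, ∞) onto (−∞, −57].
Since −57 = −57, the images partition ℝ: ψ is injective and surjective, hence bijective.
Because the two images are disjoint, no x < 6 has ψ(x) = ψ(6), so we compute ψ⁻¹(−47): −47 lies in (−57, ∞), so solve −8x − 9 = −47: x = (−47 + 9)/(−8) = 19/4.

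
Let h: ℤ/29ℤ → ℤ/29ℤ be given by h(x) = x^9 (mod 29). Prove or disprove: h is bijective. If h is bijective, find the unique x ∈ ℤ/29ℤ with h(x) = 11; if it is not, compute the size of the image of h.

19

Since 29 is prime, the nonzero elements of ℤ/29ℤ form a cyclic group of order 28.
As gcd(9, 28) = 1, raising to the 9th power is a bijection on this group: if s^9 ≡ t^9 then (st^{−1})^9 = 1, and the only element of order dividing gcd(9, 28) = 1 is 1, so s = t.
With h(0) = 0 this makes h injective on all of ℤ/29ℤ, hence bijective (finite equal-size domain and codomain). In particular h is bijective.
Since h is bijective, we find the preimage of 11. The inverse of x ↦ x^9 on (ℤ/29ℤ)^× is x ↦ x^25, because 9·25 = 225 = 8·28 + 1 ≡ 1 (mod 28) and x^{28} = 1 for x ≠ 0 (Fermat). So h⁻¹(11) = 11^25 mod 29.
Repeated squaring mod 29: 11^1 ≡ 11, 11^2 ≡ 11² = 121 ≡ 5, 11^4 ≡ 5² = 25, 11^8 ≡ 25² = 625 ≡ 16, 11^16 ≡ 16² = 256 ≡ 24. Since 25 = 16 + 8 + 1, 11^25 ≡ 24·16·11: 24·16 = 384 ≡ 7, then 7·11 = 77 ≡ 19. So 11^25 ≡ 19 (mod 29).
Hence h⁻¹(11) = 19.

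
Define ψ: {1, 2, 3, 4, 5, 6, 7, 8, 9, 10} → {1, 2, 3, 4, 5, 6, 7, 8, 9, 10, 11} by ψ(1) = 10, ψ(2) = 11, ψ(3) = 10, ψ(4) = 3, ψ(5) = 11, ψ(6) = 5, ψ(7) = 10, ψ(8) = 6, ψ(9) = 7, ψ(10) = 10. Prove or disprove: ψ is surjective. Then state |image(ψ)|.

6

No element maps to 1, so ψ is not surjective.
The image of ψ is {3, 5, 6, 7, 10, 11}, which has 6 elements.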